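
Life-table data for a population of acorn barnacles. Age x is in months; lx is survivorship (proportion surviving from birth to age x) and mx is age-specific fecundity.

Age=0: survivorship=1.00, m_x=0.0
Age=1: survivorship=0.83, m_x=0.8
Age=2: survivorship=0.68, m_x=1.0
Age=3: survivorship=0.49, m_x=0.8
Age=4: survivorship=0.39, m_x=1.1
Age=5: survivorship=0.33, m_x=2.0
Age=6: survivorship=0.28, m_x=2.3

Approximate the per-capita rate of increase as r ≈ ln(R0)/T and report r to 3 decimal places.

R0 = Σ lx·mx = 0 + 0.664 + 0.68 + 0.392 + 0.429 + 0.66 + 0.644 = 3.469
Σ x·lx·mx = 12.08; T = 12.08/3.469 = 3.48227…
r ≈ ln(R0)/T = ln(3.469)/3.48227… = 0.3572… → 0.357

0.357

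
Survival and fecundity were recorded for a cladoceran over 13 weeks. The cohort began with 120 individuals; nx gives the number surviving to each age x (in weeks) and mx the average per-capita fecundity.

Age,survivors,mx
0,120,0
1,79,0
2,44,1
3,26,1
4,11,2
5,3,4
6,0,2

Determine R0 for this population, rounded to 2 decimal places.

0.87

lx = nx/n0 = nx/120: 1, 0.65833…, 0.36667…, 0.21667…, 0.09167…, 0.025, 0
lx·mx by age: 0, 0, 0.366667…, 0.216667…, 0.183333…, 0.1, 0
R0 = Σ lx·mx = 0.866667… → 0.87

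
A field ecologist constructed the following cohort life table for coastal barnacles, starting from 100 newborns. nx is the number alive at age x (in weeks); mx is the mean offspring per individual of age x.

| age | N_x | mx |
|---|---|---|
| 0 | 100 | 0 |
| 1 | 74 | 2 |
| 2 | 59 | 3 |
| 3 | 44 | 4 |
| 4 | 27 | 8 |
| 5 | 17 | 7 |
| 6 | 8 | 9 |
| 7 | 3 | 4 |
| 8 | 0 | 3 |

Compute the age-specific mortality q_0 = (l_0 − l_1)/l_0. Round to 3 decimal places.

lx = nx/n0 = nx/100: 1, 0.74, 0.59, 0.44, 0.27, 0.17, 0.08, 0.03, 0
q_0 = (l_0 − l_1) / l_0 = (1 − 0.74) / 1
     = 0.26 / 1 = 0.26 → 0.260

0.260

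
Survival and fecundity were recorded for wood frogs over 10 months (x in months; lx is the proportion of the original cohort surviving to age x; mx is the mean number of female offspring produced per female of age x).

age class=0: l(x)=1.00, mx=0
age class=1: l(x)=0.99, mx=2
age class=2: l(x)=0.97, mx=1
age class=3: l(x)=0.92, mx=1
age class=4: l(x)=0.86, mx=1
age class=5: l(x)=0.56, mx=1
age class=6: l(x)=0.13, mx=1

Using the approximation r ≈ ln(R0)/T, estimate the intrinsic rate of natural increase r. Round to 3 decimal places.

0.669

R0 = Σ lx·mx = 0 + 1.98 + 0.97 + 0.92 + 0.86 + 0.56 + 0.13 = 5.42
Σ x·lx·mx = 13.7; T = 13.7/5.42 = 2.52768…
r ≈ ln(R0)/T = ln(5.42)/2.52768… = 0.66864… → 0.669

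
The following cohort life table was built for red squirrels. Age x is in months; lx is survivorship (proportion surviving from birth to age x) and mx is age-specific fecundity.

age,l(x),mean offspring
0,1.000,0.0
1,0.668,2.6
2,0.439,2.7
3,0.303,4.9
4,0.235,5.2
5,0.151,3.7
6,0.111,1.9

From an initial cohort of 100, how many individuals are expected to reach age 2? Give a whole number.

Expected survivors = N0 · l_2 = 100 × 0.439 = 43.9 → 44

44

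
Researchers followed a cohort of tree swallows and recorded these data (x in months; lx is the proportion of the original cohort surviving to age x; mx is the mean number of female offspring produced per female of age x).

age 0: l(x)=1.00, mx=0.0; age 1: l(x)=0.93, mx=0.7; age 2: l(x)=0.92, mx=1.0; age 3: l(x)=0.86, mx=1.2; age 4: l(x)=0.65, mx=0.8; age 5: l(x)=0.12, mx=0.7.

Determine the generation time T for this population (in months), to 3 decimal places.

lx·mx: 0, 0.651, 0.92, 1.032, 0.52, 0.084 → R0 = 3.207
x·lx·mx: 0, 0.651, 1.84, 3.096, 2.08, 0.42 → Σ = 8.087
T = 8.087 / 3.207 = 2.521671… → 2.522

2.522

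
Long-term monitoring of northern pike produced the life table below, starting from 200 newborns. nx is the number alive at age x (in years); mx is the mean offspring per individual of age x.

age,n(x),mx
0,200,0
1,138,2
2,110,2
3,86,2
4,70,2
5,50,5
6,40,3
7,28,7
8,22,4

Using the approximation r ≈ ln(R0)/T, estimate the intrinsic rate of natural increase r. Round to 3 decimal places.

lx = nx/n0 = nx/200: 1, 0.69, 0.55, 0.43, 0.35, 0.25, 0.2, 0.14, 0.11
R0 = Σ lx·mx = 0 + 1.38 + 1.1 + 0.86 + 0.7 + 1.25 + 0.6 + 0.98 + 0.44 = 7.31
Σ x·lx·mx = 29.19; T = 29.19/7.31 = 3.99316…
r ≈ ln(R0)/T = ln(7.31)/3.99316… = 0.49816… → 0.498

0.498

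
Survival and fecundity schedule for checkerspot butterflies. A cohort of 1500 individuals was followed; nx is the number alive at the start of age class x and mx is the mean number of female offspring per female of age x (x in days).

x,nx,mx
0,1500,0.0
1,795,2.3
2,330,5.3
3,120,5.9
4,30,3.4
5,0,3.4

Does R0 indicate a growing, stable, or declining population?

growing

lx = nx/n0 = nx/1500: 1, 0.53, 0.22, 0.08, 0.02, 0
R0 = Σ lx·mx = 0 + 1.219 + 1.166 + 0.472 + 0.068 + 0 = 2.925
R0 > 1, so the population is growing.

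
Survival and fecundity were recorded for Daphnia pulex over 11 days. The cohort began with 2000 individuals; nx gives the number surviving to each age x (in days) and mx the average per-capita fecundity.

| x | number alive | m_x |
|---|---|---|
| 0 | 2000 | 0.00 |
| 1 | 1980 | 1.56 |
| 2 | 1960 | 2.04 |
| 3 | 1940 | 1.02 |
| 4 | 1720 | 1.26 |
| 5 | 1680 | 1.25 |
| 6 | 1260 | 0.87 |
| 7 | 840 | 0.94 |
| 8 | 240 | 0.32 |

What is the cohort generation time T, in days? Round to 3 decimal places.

lx = nx/n0 = nx/2000: 1, 0.99, 0.98, 0.97, 0.86, 0.84, 0.63, 0.42, 0.12
lx·mx: 0, 1.5444, 1.9992, 0.9894, 1.0836, 1.05, 0.5481, 0.3948, 0.0384 → R0 = 7.6479
x·lx·mx: 0, 1.5444, 3.9984, 2.9682, 4.3344, 5.25, 3.2886, 2.7636, 0.3072 → Σ = 24.4548
T = 24.4548 / 7.6479 = 3.197584… → 3.198

3.198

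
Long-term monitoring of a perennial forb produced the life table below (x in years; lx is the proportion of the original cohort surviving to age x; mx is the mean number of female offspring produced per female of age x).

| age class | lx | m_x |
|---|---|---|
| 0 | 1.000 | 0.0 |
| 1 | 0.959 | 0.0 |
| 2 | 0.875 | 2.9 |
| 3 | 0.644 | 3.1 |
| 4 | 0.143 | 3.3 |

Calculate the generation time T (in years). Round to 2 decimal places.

2.59

lx·mx: 0, 0, 2.5375, 1.9964, 0.4719 → R0 = 5.0058
x·lx·mx: 0, 0, 5.075, 5.9892, 1.8876 → Σ = 12.9518
T = 12.9518 / 5.0058 = 2.587359… → 2.59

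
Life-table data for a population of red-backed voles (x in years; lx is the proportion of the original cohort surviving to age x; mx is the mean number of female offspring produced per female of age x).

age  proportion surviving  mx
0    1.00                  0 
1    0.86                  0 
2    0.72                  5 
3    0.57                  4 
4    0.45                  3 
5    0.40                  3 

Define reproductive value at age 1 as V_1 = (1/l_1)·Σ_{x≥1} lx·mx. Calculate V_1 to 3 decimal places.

9.802

lx·mx for x ≥ 1: 0, 3.6, 2.28, 1.35, 1.2 → sum = 8.43
V_1 = 8.43 / l_1 = 8.43 / 0.86 = 9.802326… → 9.802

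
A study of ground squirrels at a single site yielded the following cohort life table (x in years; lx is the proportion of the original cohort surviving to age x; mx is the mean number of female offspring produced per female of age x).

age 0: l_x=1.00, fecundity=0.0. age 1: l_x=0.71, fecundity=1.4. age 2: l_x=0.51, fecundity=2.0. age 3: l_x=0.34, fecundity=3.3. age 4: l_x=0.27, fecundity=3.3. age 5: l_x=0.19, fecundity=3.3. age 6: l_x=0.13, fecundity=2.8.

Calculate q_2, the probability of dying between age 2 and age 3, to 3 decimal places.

0.333

q_2 = (l_2 − l_3) / l_2 = (0.51 − 0.34) / 0.51
     = 0.17 / 0.51 = 0.333333… → 0.333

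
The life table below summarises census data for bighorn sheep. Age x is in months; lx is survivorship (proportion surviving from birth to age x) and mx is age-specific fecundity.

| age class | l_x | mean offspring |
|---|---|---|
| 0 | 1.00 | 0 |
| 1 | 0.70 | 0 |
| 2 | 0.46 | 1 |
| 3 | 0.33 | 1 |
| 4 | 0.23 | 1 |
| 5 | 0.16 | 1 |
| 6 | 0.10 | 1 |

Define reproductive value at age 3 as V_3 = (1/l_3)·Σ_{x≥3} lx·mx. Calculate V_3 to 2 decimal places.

lx·mx for x ≥ 3: 0.33, 0.23, 0.16, 0.1 → sum = 0.82
V_3 = 0.82 / l_3 = 0.82 / 0.33 = 2.484848… → 2.48

2.48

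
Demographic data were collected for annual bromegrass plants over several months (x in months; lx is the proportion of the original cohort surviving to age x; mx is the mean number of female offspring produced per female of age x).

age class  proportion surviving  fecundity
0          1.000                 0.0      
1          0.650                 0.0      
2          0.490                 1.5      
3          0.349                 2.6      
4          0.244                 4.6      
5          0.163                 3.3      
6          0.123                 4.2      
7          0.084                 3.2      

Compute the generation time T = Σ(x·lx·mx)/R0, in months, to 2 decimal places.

4.00

lx·mx: 0, 0, 0.735, 0.9074, 1.1224, 0.5379, 0.5166, 0.2688 → R0 = 4.0881
x·lx·mx: 0, 0, 1.47, 2.7222, 4.4896, 2.6895, 3.0996, 1.8816 → Σ = 16.3525
T = 16.3525 / 4.0881 = 4.000024… → 4.00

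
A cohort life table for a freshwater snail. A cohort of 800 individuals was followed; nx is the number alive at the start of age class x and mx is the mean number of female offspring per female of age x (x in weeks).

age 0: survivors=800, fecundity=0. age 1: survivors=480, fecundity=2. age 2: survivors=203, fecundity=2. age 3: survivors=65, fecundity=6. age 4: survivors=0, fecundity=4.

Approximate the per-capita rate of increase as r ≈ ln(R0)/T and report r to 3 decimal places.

lx = nx/n0 = nx/800: 1, 0.6, 0.25375, 0.08125, 0
R0 = Σ lx·mx = 0 + 1.2 + 0.5075 + 0.4875 + 0 = 2.195
Σ x·lx·mx = 3.6775; T = 3.6775/2.195 = 1.6754…
r ≈ ln(R0)/T = ln(2.195)/1.6754… = 0.46925… → 0.469

0.469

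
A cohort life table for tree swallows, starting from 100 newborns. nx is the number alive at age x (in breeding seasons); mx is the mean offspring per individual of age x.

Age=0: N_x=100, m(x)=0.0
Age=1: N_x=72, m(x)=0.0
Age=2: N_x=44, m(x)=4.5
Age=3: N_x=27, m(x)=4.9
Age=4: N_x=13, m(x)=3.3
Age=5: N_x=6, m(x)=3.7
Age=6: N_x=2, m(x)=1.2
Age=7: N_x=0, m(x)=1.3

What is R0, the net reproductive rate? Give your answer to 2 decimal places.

lx = nx/n0 = nx/100: 1, 0.72, 0.44, 0.27, 0.13, 0.06, 0.02, 0
lx·mx by age: 0, 0, 1.98, 1.323, 0.429, 0.222, 0.024, 0
R0 = Σ lx·mx = 3.978 → 3.98

3.98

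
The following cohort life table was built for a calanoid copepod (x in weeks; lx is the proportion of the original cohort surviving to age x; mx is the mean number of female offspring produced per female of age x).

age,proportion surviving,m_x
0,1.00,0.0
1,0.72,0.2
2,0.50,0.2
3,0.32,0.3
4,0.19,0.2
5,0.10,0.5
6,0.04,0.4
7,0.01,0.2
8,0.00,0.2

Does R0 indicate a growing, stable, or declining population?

declining

R0 = Σ lx·mx = 0 + 0.144 + 0.1 + 0.096 + 0.038 + 0.05 + 0.016 + 0.002 + 0 = 0.446
R0 < 1, so the population is declining.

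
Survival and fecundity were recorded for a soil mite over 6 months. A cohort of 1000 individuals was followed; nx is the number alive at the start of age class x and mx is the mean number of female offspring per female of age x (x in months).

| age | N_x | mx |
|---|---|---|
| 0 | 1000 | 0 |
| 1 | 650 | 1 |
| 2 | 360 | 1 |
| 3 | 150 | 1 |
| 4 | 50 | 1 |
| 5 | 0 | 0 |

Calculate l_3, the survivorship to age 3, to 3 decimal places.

0.150

l_3 = n_3/n_0 = 150/1000 = 0.15 → 0.150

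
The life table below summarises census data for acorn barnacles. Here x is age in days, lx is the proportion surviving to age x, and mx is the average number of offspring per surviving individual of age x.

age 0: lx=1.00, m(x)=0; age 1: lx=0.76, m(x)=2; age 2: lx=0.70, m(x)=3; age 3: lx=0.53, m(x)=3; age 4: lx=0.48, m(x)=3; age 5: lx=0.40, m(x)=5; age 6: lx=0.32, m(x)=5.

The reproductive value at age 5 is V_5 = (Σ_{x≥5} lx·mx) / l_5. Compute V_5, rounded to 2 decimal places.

lx·mx for x ≥ 5: 2, 1.6 → sum = 3.6
V_5 = 3.6 / l_5 = 3.6 / 0.4 = 9 → 9.00

9.00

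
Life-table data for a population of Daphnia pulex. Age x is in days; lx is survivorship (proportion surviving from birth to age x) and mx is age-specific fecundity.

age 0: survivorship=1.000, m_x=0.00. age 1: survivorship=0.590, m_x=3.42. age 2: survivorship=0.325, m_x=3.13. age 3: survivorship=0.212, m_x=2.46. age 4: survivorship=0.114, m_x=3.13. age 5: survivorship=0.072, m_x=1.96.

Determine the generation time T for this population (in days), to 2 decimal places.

lx·mx: 0, 2.0178, 1.01725, 0.52152, 0.35682, 0.14112 → R0 = 4.05451
x·lx·mx: 0, 2.0178, 2.0345, 1.56456, 1.42728, 0.7056 → Σ = 7.74974
T = 7.74974 / 4.05451 = 1.911388… → 1.91

1.91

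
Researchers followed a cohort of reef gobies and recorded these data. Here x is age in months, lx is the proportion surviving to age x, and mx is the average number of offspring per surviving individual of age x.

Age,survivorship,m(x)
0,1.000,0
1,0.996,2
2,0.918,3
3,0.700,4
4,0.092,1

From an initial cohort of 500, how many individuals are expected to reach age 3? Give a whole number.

Expected survivors = N0 · l_3 = 500 × 0.700 = 350 → 350

350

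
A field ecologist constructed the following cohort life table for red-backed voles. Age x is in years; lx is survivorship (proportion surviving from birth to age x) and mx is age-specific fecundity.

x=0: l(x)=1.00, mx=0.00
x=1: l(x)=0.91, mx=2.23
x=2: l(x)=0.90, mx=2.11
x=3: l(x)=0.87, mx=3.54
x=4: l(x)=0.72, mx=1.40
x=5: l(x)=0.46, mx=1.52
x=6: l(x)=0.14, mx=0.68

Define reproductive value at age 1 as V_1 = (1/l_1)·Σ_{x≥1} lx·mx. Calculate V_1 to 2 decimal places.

9.68

lx·mx for x ≥ 1: 2.0293, 1.899, 3.0798, 1.008, 0.6992, 0.0952 → sum = 8.8105
V_1 = 8.8105 / l_1 = 8.8105 / 0.91 = 9.681868… → 9.68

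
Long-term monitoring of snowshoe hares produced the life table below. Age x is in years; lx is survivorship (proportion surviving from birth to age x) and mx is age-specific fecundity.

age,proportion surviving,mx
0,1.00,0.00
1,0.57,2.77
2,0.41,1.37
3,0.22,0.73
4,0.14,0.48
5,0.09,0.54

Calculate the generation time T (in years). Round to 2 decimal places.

1.53

lx·mx: 0, 1.5789, 0.5617, 0.1606, 0.0672, 0.0486 → R0 = 2.417
x·lx·mx: 0, 1.5789, 1.1234, 0.4818, 0.2688, 0.243 → Σ = 3.6959
T = 3.6959 / 2.417 = 1.529127… → 1.53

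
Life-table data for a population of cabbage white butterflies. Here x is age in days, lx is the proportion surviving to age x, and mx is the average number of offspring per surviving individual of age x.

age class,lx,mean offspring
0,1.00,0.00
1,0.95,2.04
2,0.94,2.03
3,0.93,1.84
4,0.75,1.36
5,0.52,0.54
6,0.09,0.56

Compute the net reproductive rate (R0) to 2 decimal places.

lx·mx by age: 0, 1.938, 1.9082, 1.7112, 1.02, 0.2808, 0.0504
R0 = Σ lx·mx = 6.9086 → 6.91

6.91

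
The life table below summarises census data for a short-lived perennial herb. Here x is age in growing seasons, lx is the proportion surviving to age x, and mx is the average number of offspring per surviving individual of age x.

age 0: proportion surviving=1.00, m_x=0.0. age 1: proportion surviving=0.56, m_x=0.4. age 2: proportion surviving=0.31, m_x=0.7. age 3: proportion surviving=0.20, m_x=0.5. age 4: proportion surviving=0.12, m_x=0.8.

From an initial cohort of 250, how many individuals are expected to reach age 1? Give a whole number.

140

Expected survivors = N0 · l_1 = 250 × 0.56 = 140 → 140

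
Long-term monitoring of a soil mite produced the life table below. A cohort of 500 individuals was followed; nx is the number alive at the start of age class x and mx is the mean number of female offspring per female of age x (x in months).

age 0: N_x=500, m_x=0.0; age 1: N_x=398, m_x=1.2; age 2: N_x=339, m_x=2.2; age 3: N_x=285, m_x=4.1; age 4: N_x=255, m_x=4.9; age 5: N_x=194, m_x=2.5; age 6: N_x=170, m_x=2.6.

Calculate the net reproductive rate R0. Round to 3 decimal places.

9.137

lx = nx/n0 = nx/500: 1, 0.796, 0.678, 0.57, 0.51, 0.388, 0.34
lx·mx by age: 0, 0.9552, 1.4916, 2.337, 2.499, 0.97, 0.884
R0 = Σ lx·mx = 9.1368 → 9.137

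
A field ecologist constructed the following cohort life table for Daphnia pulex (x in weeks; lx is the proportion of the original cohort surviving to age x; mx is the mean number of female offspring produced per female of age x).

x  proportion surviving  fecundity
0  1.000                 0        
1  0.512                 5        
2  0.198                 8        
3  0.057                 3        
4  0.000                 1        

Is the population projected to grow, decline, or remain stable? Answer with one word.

R0 = Σ lx·mx = 0 + 2.56 + 1.584 + 0.171 + 0 = 4.315
R0 > 1, so the population is growing.

growing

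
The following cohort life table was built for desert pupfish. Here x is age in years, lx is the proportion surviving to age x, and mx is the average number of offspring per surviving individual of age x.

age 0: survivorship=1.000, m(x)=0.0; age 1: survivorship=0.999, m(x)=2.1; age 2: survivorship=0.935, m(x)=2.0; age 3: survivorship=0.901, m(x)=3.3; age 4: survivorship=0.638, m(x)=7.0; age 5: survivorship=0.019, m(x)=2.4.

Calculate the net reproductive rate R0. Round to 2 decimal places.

11.45

lx·mx by age: 0, 2.0979, 1.87, 2.9733, 4.466, 0.0456
R0 = Σ lx·mx = 11.4528 → 11.45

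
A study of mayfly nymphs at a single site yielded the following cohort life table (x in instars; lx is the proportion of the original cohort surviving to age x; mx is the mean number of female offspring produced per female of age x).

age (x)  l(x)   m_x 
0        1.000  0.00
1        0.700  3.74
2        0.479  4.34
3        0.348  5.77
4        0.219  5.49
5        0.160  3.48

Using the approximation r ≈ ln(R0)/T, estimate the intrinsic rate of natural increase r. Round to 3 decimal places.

0.886

R0 = Σ lx·mx = 0 + 2.618 + 2.07886 + 2.00796 + 1.20231 + 0.5568 = 8.46393
Σ x·lx·mx = 20.39284; T = 20.39284/8.46393 = 2.40938…
r ≈ ln(R0)/T = ln(8.46393)/2.40938… = 0.88646… → 0.886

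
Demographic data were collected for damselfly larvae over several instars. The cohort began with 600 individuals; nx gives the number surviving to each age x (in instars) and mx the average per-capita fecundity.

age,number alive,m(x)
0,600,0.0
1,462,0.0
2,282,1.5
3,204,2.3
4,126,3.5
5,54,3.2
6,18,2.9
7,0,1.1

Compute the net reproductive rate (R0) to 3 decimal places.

lx = nx/n0 = nx/600: 1, 0.77, 0.47, 0.34, 0.21, 0.09, 0.03, 0
lx·mx by age: 0, 0, 0.705, 0.782, 0.735, 0.288, 0.087, 0
R0 = Σ lx·mx = 2.597 → 2.597

2.597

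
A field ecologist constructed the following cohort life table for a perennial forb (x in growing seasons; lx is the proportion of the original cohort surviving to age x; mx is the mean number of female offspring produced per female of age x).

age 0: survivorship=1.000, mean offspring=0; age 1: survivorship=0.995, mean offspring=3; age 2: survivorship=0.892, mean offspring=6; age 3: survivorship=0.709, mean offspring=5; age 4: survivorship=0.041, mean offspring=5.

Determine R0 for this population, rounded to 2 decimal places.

lx·mx by age: 0, 2.985, 5.352, 3.545, 0.205
R0 = Σ lx·mx = 12.087 → 12.09

12.09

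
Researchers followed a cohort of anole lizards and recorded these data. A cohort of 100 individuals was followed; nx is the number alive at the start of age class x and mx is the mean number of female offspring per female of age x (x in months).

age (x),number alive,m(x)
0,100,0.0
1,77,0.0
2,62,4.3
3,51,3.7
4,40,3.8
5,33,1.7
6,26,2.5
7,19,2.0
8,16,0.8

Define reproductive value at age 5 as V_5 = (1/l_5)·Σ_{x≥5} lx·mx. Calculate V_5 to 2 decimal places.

5.21

lx = nx/n0 = nx/100: 1, 0.77, 0.62, 0.51, 0.4, 0.33, 0.26, 0.19, 0.16
lx·mx for x ≥ 5: 0.561, 0.65, 0.38, 0.128 → sum = 1.719
V_5 = 1.719 / l_5 = 1.719 / 0.33 = 5.209091… → 5.21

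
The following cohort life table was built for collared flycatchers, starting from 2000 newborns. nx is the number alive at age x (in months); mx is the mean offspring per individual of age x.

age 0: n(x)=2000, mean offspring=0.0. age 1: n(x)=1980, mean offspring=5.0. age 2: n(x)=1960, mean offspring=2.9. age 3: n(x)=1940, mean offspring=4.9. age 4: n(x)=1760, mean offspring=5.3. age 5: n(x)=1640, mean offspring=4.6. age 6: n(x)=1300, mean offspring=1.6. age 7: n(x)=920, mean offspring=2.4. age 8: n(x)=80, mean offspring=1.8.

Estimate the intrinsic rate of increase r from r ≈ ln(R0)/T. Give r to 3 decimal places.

0.948

lx = nx/n0 = nx/2000: 1, 0.99, 0.98, 0.97, 0.88, 0.82, 0.65, 0.46, 0.04
R0 = Σ lx·mx = 0 + 4.95 + 2.842 + 4.753 + 4.664 + 3.772 + 1.04 + 1.104 + 0.072 = 23.197
Σ x·lx·mx = 76.953; T = 76.953/23.197 = 3.31737…
r ≈ ln(R0)/T = ln(23.197)/3.31737… = 0.94775… → 0.948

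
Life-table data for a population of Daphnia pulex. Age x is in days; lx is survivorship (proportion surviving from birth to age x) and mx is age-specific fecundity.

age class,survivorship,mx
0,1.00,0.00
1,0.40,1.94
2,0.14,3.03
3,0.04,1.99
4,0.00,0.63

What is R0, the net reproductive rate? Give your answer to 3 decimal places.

lx·mx by age: 0, 0.776, 0.4242, 0.0796, 0
R0 = Σ lx·mx = 1.2798 → 1.280

1.280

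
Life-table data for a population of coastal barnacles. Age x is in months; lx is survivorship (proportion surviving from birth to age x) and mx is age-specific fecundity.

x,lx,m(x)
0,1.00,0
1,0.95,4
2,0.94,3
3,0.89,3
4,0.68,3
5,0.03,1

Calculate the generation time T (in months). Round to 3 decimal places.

lx·mx: 0, 3.8, 2.82, 2.67, 2.04, 0.03 → R0 = 11.36
x·lx·mx: 0, 3.8, 5.64, 8.01, 8.16, 0.15 → Σ = 25.76
T = 25.76 / 11.36 = 2.267606… → 2.268

2.268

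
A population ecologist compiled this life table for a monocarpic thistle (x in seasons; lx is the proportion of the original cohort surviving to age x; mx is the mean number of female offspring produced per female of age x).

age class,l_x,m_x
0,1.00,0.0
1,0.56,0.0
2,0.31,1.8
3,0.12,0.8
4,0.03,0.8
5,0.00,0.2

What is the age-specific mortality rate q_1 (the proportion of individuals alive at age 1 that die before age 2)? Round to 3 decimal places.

q_1 = (l_1 − l_2) / l_1 = (0.56 − 0.31) / 0.56
     = 0.25 / 0.56 = 0.446429… → 0.446

0.446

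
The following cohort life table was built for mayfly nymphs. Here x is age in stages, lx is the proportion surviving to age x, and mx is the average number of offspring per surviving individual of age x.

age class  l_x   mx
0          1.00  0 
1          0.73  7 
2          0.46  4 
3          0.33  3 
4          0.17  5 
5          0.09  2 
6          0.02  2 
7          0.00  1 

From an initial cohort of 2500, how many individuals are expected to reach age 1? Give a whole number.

1825

Expected survivors = N0 · l_1 = 2500 × 0.73 = 1825 → 1825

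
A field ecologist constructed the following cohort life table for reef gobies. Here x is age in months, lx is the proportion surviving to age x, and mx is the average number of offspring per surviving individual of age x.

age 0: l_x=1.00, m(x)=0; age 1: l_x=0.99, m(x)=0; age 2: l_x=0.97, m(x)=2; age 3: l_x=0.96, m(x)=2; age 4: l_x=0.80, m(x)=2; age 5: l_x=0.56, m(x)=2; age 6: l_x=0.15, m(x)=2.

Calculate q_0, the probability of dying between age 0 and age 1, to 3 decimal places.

q_0 = (l_0 − l_1) / l_0 = (1 − 0.99) / 1
     = 0.01 / 1 = 0.01 → 0.010

0.010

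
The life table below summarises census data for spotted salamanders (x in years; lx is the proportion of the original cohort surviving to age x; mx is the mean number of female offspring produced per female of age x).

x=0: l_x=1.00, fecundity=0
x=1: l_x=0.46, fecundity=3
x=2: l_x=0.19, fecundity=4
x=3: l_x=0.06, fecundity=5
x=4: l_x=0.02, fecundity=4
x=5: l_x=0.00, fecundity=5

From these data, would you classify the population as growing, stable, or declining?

growing

R0 = Σ lx·mx = 0 + 1.38 + 0.76 + 0.3 + 0.08 + 0 = 2.52
R0 > 1, so the population is growing.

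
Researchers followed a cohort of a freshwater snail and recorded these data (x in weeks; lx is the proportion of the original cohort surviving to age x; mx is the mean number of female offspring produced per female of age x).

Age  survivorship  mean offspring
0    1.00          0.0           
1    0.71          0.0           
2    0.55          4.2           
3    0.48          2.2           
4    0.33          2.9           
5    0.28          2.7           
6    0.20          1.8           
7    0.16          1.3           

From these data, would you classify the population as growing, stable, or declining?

growing

R0 = Σ lx·mx = 0 + 0 + 2.31 + 1.056 + 0.957 + 0.756 + 0.36 + 0.208 = 5.647
R0 > 1, so the population is growing.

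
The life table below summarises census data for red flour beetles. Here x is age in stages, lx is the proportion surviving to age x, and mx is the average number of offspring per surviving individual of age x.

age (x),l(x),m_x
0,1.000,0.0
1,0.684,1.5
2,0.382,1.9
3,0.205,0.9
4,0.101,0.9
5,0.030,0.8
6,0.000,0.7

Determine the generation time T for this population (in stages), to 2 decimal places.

1.71

lx·mx: 0, 1.026, 0.7258, 0.1845, 0.0909, 0.024, 0 → R0 = 2.0512
x·lx·mx: 0, 1.026, 1.4516, 0.5535, 0.3636, 0.12, 0 → Σ = 3.5147
T = 3.5147 / 2.0512 = 1.713485… → 1.71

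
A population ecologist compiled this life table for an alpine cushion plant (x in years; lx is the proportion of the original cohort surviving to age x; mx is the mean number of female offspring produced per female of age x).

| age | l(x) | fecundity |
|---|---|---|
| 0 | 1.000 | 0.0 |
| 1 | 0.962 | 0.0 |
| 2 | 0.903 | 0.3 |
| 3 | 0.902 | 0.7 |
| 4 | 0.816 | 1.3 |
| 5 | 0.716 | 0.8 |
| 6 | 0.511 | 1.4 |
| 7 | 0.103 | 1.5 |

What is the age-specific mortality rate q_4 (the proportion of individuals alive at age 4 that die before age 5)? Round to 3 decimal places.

q_4 = (l_4 − l_5) / l_4 = (0.816 − 0.716) / 0.816
     = 0.1 / 0.816 = 0.122549… → 0.123

0.123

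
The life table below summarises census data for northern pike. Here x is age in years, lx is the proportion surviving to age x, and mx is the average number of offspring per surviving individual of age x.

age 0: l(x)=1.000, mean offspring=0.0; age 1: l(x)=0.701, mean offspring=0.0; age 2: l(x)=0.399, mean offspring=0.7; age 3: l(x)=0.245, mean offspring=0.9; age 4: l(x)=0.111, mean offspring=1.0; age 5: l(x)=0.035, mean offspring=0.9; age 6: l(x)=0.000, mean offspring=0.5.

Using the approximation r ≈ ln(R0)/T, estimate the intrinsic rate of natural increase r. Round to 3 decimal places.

-0.156

R0 = Σ lx·mx = 0 + 0 + 0.2793 + 0.2205 + 0.111 + 0.0315 + 0 = 0.6423
Σ x·lx·mx = 1.8216; T = 1.8216/0.6423 = 2.83606…
r ≈ ln(R0)/T = ln(0.6423)/2.83606… = -0.1561… → -0.156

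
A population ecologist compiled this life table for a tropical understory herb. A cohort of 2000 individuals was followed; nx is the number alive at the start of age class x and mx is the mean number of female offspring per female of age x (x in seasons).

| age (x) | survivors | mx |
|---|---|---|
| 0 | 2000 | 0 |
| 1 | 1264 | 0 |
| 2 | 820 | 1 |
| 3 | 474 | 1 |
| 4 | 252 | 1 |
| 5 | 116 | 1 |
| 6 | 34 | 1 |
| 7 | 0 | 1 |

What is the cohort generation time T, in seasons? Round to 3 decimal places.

2.862

lx = nx/n0 = nx/2000: 1, 0.632, 0.41, 0.237, 0.126, 0.058, 0.017, 0
lx·mx: 0, 0, 0.41, 0.237, 0.126, 0.058, 0.017, 0 → R0 = 0.848
x·lx·mx: 0, 0, 0.82, 0.711, 0.504, 0.29, 0.102, 0 → Σ = 2.427
T = 2.427 / 0.848 = 2.862028… → 2.862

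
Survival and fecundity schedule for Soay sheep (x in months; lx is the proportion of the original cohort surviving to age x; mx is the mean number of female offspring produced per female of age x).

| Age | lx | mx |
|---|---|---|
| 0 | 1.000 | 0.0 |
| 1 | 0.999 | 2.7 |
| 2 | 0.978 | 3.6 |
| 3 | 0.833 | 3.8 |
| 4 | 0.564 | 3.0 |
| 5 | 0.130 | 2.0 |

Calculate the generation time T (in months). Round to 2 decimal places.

2.41

lx·mx: 0, 2.6973, 3.5208, 3.1654, 1.692, 0.26 → R0 = 11.3355
x·lx·mx: 0, 2.6973, 7.0416, 9.4962, 6.768, 1.3 → Σ = 27.3031
T = 27.3031 / 11.3355 = 2.408637… → 2.41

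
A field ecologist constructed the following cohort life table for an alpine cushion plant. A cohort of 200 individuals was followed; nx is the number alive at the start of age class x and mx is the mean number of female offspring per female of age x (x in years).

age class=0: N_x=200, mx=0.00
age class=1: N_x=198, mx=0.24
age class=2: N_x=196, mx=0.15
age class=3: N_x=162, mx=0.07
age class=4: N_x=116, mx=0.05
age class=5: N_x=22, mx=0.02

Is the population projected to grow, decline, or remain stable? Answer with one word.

lx = nx/n0 = nx/200: 1, 0.99, 0.98, 0.81, 0.58, 0.11
R0 = Σ lx·mx = 0 + 0.2376 + 0.147 + 0.0567 + 0.029 + 0.0022 = 0.4725
R0 < 1, so the population is declining.

declining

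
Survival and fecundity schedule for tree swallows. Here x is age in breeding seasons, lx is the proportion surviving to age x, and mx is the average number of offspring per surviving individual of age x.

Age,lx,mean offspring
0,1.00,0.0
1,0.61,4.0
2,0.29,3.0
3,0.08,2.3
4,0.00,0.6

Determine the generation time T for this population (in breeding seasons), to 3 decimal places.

1.354

lx·mx: 0, 2.44, 0.87, 0.184, 0 → R0 = 3.494
x·lx·mx: 0, 2.44, 1.74, 0.552, 0 → Σ = 4.732
T = 4.732 / 3.494 = 1.354322… → 1.354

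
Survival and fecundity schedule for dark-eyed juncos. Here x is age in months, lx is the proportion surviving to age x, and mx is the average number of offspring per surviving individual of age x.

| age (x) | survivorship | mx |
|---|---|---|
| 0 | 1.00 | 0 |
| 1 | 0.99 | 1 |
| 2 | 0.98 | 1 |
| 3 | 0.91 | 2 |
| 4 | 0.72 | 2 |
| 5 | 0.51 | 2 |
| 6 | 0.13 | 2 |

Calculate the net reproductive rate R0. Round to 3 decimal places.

6.510

lx·mx by age: 0, 0.99, 0.98, 1.82, 1.44, 1.02, 0.26
R0 = Σ lx·mx = 6.51 → 6.510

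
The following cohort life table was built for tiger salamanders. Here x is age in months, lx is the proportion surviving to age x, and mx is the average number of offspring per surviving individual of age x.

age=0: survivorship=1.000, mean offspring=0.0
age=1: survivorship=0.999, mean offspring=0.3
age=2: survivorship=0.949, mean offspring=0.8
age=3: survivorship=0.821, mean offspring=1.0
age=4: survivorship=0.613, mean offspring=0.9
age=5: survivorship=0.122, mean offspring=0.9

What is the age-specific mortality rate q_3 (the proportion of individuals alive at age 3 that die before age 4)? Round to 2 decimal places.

q_3 = (l_3 − l_4) / l_3 = (0.821 − 0.613) / 0.821
     = 0.208 / 0.821 = 0.25335… → 0.25

0.25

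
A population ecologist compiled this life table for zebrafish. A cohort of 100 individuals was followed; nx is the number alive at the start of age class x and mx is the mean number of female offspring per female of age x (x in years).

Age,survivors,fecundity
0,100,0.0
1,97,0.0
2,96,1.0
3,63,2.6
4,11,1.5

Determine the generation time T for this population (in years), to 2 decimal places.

2.71

lx = nx/n0 = nx/100: 1, 0.97, 0.96, 0.63, 0.11
lx·mx: 0, 0, 0.96, 1.638, 0.165 → R0 = 2.763
x·lx·mx: 0, 0, 1.92, 4.914, 0.66 → Σ = 7.494
T = 7.494 / 2.763 = 2.712269… → 2.71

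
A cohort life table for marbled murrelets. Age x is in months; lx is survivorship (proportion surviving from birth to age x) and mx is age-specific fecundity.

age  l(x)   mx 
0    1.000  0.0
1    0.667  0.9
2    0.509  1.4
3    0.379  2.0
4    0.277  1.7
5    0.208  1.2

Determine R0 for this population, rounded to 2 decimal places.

lx·mx by age: 0, 0.6003, 0.7126, 0.758, 0.4709, 0.2496
R0 = Σ lx·mx = 2.7914 → 2.79

2.79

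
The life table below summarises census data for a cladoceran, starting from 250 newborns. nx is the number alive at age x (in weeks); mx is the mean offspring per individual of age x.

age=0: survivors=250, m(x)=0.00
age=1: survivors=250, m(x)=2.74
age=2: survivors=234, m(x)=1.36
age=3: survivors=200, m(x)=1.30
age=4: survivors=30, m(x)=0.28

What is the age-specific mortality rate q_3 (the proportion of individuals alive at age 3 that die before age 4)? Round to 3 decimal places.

0.850

lx = nx/n0 = nx/250: 1, 1, 0.936, 0.8, 0.12
q_3 = (l_3 − l_4) / l_3 = (0.8 − 0.12) / 0.8
     = 0.68 / 0.8 = 0.85 → 0.850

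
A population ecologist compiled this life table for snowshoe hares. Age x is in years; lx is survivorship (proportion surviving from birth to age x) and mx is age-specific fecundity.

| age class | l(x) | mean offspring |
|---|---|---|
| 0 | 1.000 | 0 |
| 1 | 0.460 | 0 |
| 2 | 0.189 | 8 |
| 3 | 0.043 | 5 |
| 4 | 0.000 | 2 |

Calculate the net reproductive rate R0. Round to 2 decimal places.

1.73

lx·mx by age: 0, 0, 1.512, 0.215, 0
R0 = Σ lx·mx = 1.727 → 1.73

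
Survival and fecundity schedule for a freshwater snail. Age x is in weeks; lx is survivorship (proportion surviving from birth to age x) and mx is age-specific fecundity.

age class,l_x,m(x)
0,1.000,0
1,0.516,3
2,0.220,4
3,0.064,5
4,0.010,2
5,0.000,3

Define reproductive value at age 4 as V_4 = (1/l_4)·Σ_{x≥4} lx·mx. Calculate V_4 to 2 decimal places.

2.00

lx·mx for x ≥ 4: 0.02, 0 → sum = 0.02
V_4 = 0.02 / l_4 = 0.02 / 0.01 = 2 → 2.00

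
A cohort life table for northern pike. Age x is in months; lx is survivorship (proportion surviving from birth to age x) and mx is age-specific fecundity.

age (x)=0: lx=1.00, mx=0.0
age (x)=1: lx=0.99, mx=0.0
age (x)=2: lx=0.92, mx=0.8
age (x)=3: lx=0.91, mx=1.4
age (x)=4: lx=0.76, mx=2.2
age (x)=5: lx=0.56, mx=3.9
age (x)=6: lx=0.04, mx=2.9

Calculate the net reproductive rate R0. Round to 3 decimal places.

lx·mx by age: 0, 0, 0.736, 1.274, 1.672, 2.184, 0.116
R0 = Σ lx·mx = 5.982 → 5.982

5.982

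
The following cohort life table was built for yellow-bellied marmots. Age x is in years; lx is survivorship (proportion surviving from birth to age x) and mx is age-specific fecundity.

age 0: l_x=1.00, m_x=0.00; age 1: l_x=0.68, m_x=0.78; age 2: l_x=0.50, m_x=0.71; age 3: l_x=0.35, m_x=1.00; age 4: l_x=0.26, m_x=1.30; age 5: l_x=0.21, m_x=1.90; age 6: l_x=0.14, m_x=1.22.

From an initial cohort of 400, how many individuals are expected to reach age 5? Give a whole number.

84

Expected survivors = N0 · l_5 = 400 × 0.21 = 84 → 84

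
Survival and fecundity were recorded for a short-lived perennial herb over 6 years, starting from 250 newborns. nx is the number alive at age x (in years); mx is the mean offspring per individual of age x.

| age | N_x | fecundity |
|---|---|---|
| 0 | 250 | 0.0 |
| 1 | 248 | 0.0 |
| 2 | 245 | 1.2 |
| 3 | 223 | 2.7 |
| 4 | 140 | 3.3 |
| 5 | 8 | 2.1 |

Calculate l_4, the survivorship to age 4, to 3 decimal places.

0.560

l_4 = n_4/n_0 = 140/250 = 0.56 → 0.560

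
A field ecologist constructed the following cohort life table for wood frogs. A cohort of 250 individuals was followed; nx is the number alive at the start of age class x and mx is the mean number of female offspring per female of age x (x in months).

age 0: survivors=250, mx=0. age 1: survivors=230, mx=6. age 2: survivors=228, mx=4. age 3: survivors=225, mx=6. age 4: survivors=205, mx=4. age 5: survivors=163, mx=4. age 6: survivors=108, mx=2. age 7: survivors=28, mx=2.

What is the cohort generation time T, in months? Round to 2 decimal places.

2.87

lx = nx/n0 = nx/250: 1, 0.92, 0.912, 0.9, 0.82, 0.652, 0.432, 0.112
lx·mx: 0, 5.52, 3.648, 5.4, 3.28, 2.608, 0.864, 0.224 → R0 = 21.544
x·lx·mx: 0, 5.52, 7.296, 16.2, 13.12, 13.04, 5.184, 1.568 → Σ = 61.928
T = 61.928 / 21.544 = 2.874489… → 2.87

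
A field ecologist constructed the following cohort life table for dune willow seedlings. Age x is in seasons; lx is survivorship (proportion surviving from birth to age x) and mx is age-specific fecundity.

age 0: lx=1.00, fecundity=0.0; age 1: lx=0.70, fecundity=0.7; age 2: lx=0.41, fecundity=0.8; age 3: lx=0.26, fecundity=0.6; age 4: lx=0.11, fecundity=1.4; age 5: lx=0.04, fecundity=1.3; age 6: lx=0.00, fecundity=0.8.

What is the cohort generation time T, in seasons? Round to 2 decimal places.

2.11

lx·mx: 0, 0.49, 0.328, 0.156, 0.154, 0.052, 0 → R0 = 1.18
x·lx·mx: 0, 0.49, 0.656, 0.468, 0.616, 0.26, 0 → Σ = 2.49
T = 2.49 / 1.18 = 2.110169… → 2.11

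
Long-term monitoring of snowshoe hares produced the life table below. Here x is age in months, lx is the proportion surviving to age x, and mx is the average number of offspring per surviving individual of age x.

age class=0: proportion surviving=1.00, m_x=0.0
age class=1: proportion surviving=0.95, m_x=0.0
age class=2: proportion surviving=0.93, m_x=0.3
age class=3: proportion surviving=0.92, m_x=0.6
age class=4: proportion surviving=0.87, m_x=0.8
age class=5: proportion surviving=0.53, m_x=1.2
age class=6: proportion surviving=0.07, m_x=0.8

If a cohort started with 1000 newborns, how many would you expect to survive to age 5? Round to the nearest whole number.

530

Expected survivors = N0 · l_5 = 1000 × 0.53 = 530 → 530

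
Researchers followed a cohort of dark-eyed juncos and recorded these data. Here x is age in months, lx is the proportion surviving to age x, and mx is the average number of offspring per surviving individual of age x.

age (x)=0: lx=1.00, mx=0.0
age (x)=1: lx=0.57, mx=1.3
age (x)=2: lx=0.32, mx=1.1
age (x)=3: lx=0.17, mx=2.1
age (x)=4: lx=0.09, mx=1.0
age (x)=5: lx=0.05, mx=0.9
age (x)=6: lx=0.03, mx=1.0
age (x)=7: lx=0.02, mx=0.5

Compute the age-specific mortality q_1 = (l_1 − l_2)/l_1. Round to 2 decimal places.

0.44

q_1 = (l_1 − l_2) / l_1 = (0.57 − 0.32) / 0.57
     = 0.25 / 0.57 = 0.438596… → 0.44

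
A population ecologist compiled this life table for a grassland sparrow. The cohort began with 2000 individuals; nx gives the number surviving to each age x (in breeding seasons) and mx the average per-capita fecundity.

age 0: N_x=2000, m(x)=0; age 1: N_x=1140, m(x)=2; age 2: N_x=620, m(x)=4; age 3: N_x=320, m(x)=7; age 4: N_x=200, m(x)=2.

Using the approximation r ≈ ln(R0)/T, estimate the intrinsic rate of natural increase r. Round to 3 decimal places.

0.622

lx = nx/n0 = nx/2000: 1, 0.57, 0.31, 0.16, 0.1
R0 = Σ lx·mx = 0 + 1.14 + 1.24 + 1.12 + 0.2 = 3.7
Σ x·lx·mx = 7.78; T = 7.78/3.7 = 2.1027…
r ≈ ln(R0)/T = ln(3.7)/2.1027… = 0.62221… → 0.622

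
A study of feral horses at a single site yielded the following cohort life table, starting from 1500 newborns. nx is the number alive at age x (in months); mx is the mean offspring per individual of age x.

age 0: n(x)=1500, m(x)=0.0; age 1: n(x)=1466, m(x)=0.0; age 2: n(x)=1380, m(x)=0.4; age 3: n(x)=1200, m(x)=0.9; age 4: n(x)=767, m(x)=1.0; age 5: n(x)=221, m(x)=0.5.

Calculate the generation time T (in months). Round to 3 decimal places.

lx = nx/n0 = nx/1500: 1, 0.97733…, 0.92, 0.8, 0.51133…, 0.14733…
lx·mx: 0, 0, 0.368, 0.72, 0.511333…, 0.073667… → R0 = 1.673…
x·lx·mx: 0, 0, 0.736, 2.16, 2.045333…, 0.368333… → Σ = 5.309667…
T = 5.309667… / 1.673… = 3.17374… → 3.174

3.174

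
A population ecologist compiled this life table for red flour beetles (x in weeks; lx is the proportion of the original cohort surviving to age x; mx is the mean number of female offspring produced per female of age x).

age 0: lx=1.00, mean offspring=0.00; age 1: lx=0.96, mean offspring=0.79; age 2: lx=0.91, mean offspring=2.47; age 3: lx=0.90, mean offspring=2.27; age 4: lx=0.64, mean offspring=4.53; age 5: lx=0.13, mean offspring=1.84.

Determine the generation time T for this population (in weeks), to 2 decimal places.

2.95

lx·mx: 0, 0.7584, 2.2477, 2.043, 2.8992, 0.2392 → R0 = 8.1875
x·lx·mx: 0, 0.7584, 4.4954, 6.129, 11.5968, 1.196 → Σ = 24.1756
T = 24.1756 / 8.1875 = 2.952745… → 2.95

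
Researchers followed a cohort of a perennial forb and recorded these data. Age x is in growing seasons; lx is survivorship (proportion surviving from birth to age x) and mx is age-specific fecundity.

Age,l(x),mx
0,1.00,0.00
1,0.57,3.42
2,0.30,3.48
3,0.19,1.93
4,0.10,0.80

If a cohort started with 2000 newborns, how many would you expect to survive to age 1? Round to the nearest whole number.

Expected survivors = N0 · l_1 = 2000 × 0.57 = 1140 → 1140

1140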